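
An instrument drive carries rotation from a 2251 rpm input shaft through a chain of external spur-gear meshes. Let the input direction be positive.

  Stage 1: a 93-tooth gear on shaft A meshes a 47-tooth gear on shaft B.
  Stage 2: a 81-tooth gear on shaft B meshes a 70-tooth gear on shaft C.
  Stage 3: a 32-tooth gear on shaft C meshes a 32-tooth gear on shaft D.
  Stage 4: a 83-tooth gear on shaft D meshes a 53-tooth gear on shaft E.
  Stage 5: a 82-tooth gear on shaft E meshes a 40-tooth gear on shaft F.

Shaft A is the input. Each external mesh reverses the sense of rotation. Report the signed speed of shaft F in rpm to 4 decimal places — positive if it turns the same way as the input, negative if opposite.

-16546.4049 rpm (opposite to input, |ω| = 16546.4049 rpm)

Stage 1 [93T→47T]: ω = 2251.0000×93/47 = 4454.1064 rpm, dir flips to −; running = −4454.1064
Stage 2 [81T→70T]: ω = 4454.1064×81/70 = 5154.0374 rpm, dir flips to +; running = +5154.0374
Stage 3 [32T→32T]: ω = 5154.0374×32/32 = 5154.0374 rpm, dir flips to −; running = −5154.0374
Stage 4 [83T→53T]: ω = 5154.0374×83/53 = 8071.4170 rpm, dir flips to +; running = +8071.4170
Stage 5 [82T→40T]: ω = 8071.4170×82/40 = 16546.4049 rpm, dir flips to −; running = −16546.4049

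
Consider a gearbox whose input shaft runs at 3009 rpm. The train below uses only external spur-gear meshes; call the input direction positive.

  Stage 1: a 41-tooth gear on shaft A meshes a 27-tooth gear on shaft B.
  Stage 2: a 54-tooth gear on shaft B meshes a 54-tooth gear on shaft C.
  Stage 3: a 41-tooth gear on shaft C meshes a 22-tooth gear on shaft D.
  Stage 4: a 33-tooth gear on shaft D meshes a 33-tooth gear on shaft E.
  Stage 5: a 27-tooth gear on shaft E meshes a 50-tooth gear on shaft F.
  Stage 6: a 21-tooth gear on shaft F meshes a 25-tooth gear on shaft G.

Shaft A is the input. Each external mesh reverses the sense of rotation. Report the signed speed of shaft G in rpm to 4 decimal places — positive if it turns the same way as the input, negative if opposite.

Stage 1 [41T→27T]: ω = 3009.0000×41/27 = 4569.2222 rpm, dir flips to −; running = −4569.2222
Stage 2 [54T→54T]: ω = 4569.2222×54/54 = 4569.2222 rpm, dir flips to +; running = +4569.2222
Stage 3 [41T→22T]: ω = 4569.2222×41/22 = 8515.3687 rpm, dir flips to −; running = −8515.3687
Stage 4 [33T→33T]: ω = 8515.3687×33/33 = 8515.3687 rpm, dir flips to +; running = +8515.3687
Stage 5 [27T→50T]: ω = 8515.3687×27/50 = 4598.2991 rpm, dir flips to −; running = −4598.2991
Stage 6 [21T→25T]: ω = 4598.2991×21/25 = 3862.5712 rpm, dir flips to +; running = +3862.5712

+3862.5712 rpm (same as input, |ω| = 3862.5712 rpm)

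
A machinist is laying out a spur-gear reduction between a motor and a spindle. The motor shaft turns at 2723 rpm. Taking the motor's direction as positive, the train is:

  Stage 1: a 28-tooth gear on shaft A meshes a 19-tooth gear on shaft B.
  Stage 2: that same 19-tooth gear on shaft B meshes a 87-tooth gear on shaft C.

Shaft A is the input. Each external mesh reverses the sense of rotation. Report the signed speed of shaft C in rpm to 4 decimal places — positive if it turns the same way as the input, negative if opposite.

+876.3678 rpm (same as input, |ω| = 876.3678 rpm)

Stage 1 [28T→19T]: ω = 2723.0000×28/19 = 4012.8421 rpm, dir flips to −; running = −4012.8421
Stage 2 [19T→87T]: ω = 4012.8421×19/87 = 876.3678 rpm, dir flips to +; running = +876.3678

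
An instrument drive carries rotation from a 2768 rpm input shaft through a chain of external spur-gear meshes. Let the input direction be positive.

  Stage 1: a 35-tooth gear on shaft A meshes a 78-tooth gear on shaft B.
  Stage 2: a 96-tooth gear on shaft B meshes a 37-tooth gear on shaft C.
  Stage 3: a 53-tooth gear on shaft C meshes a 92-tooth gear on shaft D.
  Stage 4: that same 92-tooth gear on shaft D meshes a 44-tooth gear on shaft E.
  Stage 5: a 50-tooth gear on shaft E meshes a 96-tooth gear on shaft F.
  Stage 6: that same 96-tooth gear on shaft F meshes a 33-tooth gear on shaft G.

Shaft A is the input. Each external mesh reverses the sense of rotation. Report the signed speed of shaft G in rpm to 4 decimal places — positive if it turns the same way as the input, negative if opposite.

Stage 1 [35T→78T]: ω = 2768.0000×35/78 = 1242.0513 rpm, dir flips to −; running = −1242.0513
Stage 2 [96T→37T]: ω = 1242.0513×96/37 = 3222.6195 rpm, dir flips to +; running = +3222.6195
Stage 3 [53T→92T]: ω = 3222.6195×53/92 = 1856.5091 rpm, dir flips to −; running = −1856.5091
Stage 4 [92T→44T]: ω = 1856.5091×92/44 = 3881.7917 rpm, dir flips to +; running = +3881.7917
Stage 5 [50T→96T]: ω = 3881.7917×50/96 = 2021.7665 rpm, dir flips to −; running = −2021.7665
Stage 6 [96T→33T]: ω = 2021.7665×96/33 = 5881.5026 rpm, dir flips to +; running = +5881.5026

+5881.5026 rpm (same as input, |ω| = 5881.5026 rpm)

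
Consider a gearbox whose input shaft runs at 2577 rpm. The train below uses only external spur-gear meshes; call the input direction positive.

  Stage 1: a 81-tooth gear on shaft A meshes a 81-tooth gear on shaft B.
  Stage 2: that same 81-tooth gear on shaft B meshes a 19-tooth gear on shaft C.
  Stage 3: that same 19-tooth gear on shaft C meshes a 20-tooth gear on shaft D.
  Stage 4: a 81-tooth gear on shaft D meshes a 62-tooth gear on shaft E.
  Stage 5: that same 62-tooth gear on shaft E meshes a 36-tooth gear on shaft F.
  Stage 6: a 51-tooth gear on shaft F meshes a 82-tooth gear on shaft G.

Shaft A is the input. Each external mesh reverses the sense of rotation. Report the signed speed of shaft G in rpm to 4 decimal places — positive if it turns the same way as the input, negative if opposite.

+14605.2261 rpm (same as input, |ω| = 14605.2261 rpm)

Stage 1 [81T→81T]: ω = 2577.0000×81/81 = 2577.0000 rpm, dir flips to −; running = −2577.0000
Stage 2 [81T→19T]: ω = 2577.0000×81/19 = 10986.1579 rpm, dir flips to +; running = +10986.1579
Stage 3 [19T→20T]: ω = 10986.1579×19/20 = 10436.8500 rpm, dir flips to −; running = −10436.8500
Stage 4 [81T→62T]: ω = 10436.8500×81/62 = 13635.2395 rpm, dir flips to +; running = +13635.2395
Stage 5 [62T→36T]: ω = 13635.2395×62/36 = 23482.9125 rpm, dir flips to −; running = −23482.9125
Stage 6 [51T→82T]: ω = 23482.9125×51/82 = 14605.2261 rpm, dir flips to +; running = +14605.2261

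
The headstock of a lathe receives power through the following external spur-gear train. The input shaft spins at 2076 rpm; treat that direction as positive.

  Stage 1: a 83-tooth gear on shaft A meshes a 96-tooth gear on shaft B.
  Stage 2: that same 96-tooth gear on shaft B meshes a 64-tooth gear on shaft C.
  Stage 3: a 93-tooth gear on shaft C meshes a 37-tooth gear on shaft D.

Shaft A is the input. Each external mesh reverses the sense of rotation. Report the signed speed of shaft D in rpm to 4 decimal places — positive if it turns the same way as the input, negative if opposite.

-6767.1639 rpm (opposite to input, |ω| = 6767.1639 rpm)

Stage 1 [83T→96T]: ω = 2076.0000×83/96 = 1794.8750 rpm, dir flips to −; running = −1794.8750
Stage 2 [96T→64T]: ω = 1794.8750×96/64 = 2692.3125 rpm, dir flips to +; running = +2692.3125
Stage 3 [93T→37T]: ω = 2692.3125×93/37 = 6767.1639 rpm, dir flips to −; running = −6767.1639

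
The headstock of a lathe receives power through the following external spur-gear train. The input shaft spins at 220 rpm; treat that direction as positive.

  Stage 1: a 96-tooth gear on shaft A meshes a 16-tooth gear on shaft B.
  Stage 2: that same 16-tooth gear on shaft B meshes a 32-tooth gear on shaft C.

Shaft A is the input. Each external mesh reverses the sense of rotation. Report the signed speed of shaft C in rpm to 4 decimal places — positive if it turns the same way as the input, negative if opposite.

+660.0000 rpm (same as input, |ω| = 660.0000 rpm)

Stage 1 [96T→16T]: ω = 220.0000×96/16 = 1320.0000 rpm, dir flips to −; running = −1320.0000
Stage 2 [16T→32T]: ω = 1320.0000×16/32 = 660.0000 rpm, dir flips to +; running = +660.0000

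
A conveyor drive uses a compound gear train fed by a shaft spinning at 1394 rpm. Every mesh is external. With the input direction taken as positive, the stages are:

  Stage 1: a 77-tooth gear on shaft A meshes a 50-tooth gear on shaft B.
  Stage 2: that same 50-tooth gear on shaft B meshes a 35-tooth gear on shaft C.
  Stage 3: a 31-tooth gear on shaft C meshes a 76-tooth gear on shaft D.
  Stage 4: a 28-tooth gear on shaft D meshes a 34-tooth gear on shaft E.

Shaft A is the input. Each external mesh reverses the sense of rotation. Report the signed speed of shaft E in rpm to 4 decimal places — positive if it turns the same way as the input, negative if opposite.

+1030.1789 rpm (same as input, |ω| = 1030.1789 rpm)

Stage 1 [77T→50T]: ω = 1394.0000×77/50 = 2146.7600 rpm, dir flips to −; running = −2146.7600
Stage 2 [50T→35T]: ω = 2146.7600×50/35 = 3066.8000 rpm, dir flips to +; running = +3066.8000
Stage 3 [31T→76T]: ω = 3066.8000×31/76 = 1250.9316 rpm, dir flips to −; running = −1250.9316
Stage 4 [28T→34T]: ω = 1250.9316×28/34 = 1030.1789 rpm, dir flips to +; running = +1030.1789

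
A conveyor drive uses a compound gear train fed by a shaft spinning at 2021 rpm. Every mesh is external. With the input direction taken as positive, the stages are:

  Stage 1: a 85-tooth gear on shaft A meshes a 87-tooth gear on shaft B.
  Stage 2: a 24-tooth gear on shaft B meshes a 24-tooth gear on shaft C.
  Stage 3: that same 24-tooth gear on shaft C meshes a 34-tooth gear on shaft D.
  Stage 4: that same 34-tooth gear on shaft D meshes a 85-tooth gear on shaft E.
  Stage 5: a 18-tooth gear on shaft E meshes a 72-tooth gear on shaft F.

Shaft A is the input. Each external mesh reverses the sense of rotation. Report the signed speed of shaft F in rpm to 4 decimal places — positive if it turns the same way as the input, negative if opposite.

Stage 1 [85T→87T]: ω = 2021.0000×85/87 = 1974.5402 rpm, dir flips to −; running = −1974.5402
Stage 2 [24T→24T]: ω = 1974.5402×24/24 = 1974.5402 rpm, dir flips to +; running = +1974.5402
Stage 3 [24T→34T]: ω = 1974.5402×24/34 = 1393.7931 rpm, dir flips to −; running = −1393.7931
Stage 4 [34T→85T]: ω = 1393.7931×34/85 = 557.5172 rpm, dir flips to +; running = +557.5172
Stage 5 [18T→72T]: ω = 557.5172×18/72 = 139.3793 rpm, dir flips to −; running = −139.3793

-139.3793 rpm (opposite to input, |ω| = 139.3793 rpm)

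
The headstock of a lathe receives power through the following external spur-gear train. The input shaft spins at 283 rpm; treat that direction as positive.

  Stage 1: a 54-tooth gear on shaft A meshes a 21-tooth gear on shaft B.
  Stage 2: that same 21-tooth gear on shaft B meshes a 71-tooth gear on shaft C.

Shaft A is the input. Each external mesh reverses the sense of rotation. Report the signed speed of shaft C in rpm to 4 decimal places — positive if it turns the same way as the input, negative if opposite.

Stage 1 [54T→21T]: ω = 283.0000×54/21 = 727.7143 rpm, dir flips to −; running = −727.7143
Stage 2 [21T→71T]: ω = 727.7143×21/71 = 215.2394 rpm, dir flips to +; running = +215.2394

+215.2394 rpm (same as input, |ω| = 215.2394 rpm)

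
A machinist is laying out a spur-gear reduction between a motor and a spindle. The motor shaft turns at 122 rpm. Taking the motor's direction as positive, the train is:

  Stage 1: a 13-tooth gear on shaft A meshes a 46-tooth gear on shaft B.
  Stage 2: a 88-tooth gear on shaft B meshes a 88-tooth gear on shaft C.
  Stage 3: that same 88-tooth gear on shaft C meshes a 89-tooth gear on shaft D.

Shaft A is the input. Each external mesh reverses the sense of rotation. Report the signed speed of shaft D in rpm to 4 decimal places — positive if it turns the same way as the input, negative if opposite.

Stage 1 [13T→46T]: ω = 122.0000×13/46 = 34.4783 rpm, dir flips to −; running = −34.4783
Stage 2 [88T→88T]: ω = 34.4783×88/88 = 34.4783 rpm, dir flips to +; running = +34.4783
Stage 3 [88T→89T]: ω = 34.4783×88/89 = 34.0909 rpm, dir flips to −; running = −34.0909

-34.0909 rpm (opposite to input, |ω| = 34.0909 rpm)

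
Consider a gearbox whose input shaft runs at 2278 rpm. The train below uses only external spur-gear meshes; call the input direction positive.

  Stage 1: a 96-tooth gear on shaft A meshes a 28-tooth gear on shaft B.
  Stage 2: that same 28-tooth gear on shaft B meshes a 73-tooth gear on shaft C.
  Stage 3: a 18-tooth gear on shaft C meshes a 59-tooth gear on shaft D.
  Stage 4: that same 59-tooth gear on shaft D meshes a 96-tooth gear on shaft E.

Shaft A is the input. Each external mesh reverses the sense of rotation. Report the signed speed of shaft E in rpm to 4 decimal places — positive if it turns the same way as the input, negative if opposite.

+561.6986 rpm (same as input, |ω| = 561.6986 rpm)

Stage 1 [96T→28T]: ω = 2278.0000×96/28 = 7810.2857 rpm, dir flips to −; running = −7810.2857
Stage 2 [28T→73T]: ω = 7810.2857×28/73 = 2995.7260 rpm, dir flips to +; running = +2995.7260
Stage 3 [18T→59T]: ω = 2995.7260×18/59 = 913.9503 rpm, dir flips to −; running = −913.9503
Stage 4 [59T→96T]: ω = 913.9503×59/96 = 561.6986 rpm, dir flips to +; running = +561.6986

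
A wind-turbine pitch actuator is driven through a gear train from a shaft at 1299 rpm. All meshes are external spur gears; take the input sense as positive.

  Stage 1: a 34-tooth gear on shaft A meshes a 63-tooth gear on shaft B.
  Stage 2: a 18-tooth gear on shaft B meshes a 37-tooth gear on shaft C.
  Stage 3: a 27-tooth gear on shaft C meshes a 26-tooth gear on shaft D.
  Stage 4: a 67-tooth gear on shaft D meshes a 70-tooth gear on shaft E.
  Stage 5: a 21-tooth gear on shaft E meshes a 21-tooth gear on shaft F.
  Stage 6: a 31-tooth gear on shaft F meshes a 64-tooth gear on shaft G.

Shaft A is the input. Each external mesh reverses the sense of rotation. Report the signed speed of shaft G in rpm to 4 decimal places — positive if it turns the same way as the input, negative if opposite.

+164.1977 rpm (same as input, |ω| = 164.1977 rpm)

Stage 1 [34T→63T]: ω = 1299.0000×34/63 = 701.0476 rpm, dir flips to −; running = −701.0476
Stage 2 [18T→37T]: ω = 701.0476×18/37 = 341.0502 rpm, dir flips to +; running = +341.0502
Stage 3 [27T→26T]: ω = 341.0502×27/26 = 354.1675 rpm, dir flips to −; running = −354.1675
Stage 4 [67T→70T]: ω = 354.1675×67/70 = 338.9889 rpm, dir flips to +; running = +338.9889
Stage 5 [21T→21T]: ω = 338.9889×21/21 = 338.9889 rpm, dir flips to −; running = −338.9889
Stage 6 [31T→64T]: ω = 338.9889×31/64 = 164.1977 rpm, dir flips to +; running = +164.1977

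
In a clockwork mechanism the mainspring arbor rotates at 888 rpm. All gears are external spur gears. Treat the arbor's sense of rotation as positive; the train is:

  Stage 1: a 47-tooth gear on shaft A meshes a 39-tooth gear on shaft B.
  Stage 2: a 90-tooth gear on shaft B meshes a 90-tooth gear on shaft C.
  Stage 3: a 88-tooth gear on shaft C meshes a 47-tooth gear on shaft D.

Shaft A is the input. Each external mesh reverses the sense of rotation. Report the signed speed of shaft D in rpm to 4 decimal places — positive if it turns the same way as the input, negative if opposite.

Stage 1 [47T→39T]: ω = 888.0000×47/39 = 1070.1538 rpm, dir flips to −; running = −1070.1538
Stage 2 [90T→90T]: ω = 1070.1538×90/90 = 1070.1538 rpm, dir flips to +; running = +1070.1538
Stage 3 [88T→47T]: ω = 1070.1538×88/47 = 2003.6923 rpm, dir flips to −; running = −2003.6923

-2003.6923 rpm (opposite to input, |ω| = 2003.6923 rpm)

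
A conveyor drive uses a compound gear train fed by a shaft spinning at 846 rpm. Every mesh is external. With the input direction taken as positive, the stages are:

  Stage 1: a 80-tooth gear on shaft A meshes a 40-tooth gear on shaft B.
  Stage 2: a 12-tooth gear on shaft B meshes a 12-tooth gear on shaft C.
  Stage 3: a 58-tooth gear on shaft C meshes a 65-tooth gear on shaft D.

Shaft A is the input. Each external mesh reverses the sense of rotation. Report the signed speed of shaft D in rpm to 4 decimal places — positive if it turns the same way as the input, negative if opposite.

-1509.7846 rpm (opposite to input, |ω| = 1509.7846 rpm)

Stage 1 [80T→40T]: ω = 846.0000×80/40 = 1692.0000 rpm, dir flips to −; running = −1692.0000
Stage 2 [12T→12T]: ω = 1692.0000×12/12 = 1692.0000 rpm, dir flips to +; running = +1692.0000
Stage 3 [58T→65T]: ω = 1692.0000×58/65 = 1509.7846 rpm, dir flips to −; running = −1509.7846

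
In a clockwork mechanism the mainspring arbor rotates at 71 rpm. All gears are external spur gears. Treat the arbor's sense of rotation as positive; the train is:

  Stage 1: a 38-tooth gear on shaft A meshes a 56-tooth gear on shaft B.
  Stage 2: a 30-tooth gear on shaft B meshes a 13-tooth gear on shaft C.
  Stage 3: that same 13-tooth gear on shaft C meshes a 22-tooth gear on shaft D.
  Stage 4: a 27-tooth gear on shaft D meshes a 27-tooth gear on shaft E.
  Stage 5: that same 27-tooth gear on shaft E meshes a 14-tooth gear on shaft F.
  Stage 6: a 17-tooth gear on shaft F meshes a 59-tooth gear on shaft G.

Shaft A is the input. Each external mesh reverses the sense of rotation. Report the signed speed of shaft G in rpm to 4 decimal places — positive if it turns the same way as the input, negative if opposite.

Stage 1 [38T→56T]: ω = 71.0000×38/56 = 48.1786 rpm, dir flips to −; running = −48.1786
Stage 2 [30T→13T]: ω = 48.1786×30/13 = 111.1813 rpm, dir flips to +; running = +111.1813
Stage 3 [13T→22T]: ω = 111.1813×13/22 = 65.6981 rpm, dir flips to −; running = −65.6981
Stage 4 [27T→27T]: ω = 65.6981×27/27 = 65.6981 rpm, dir flips to +; running = +65.6981
Stage 5 [27T→14T]: ω = 65.6981×27/14 = 126.7034 rpm, dir flips to −; running = −126.7034
Stage 6 [17T→59T]: ω = 126.7034×17/59 = 36.5078 rpm, dir flips to +; running = +36.5078

+36.5078 rpm (same as input, |ω| = 36.5078 rpm)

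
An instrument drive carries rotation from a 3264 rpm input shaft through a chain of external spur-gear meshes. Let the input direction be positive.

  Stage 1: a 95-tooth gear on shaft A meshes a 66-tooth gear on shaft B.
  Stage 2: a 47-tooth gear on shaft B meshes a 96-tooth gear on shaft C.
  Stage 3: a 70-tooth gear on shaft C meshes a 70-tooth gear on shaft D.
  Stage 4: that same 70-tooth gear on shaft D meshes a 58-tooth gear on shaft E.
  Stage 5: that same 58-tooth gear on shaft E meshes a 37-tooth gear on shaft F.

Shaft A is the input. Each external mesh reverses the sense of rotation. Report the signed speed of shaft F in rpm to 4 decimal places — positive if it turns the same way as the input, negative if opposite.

Stage 1 [95T→66T]: ω = 3264.0000×95/66 = 4698.1818 rpm, dir flips to −; running = −4698.1818
Stage 2 [47T→96T]: ω = 4698.1818×47/96 = 2300.1515 rpm, dir flips to +; running = +2300.1515
Stage 3 [70T→70T]: ω = 2300.1515×70/70 = 2300.1515 rpm, dir flips to −; running = −2300.1515
Stage 4 [70T→58T]: ω = 2300.1515×70/58 = 2776.0449 rpm, dir flips to +; running = +2776.0449
Stage 5 [58T→37T]: ω = 2776.0449×58/37 = 4351.6380 rpm, dir flips to −; running = −4351.6380

-4351.6380 rpm (opposite to input, |ω| = 4351.6380 rpm)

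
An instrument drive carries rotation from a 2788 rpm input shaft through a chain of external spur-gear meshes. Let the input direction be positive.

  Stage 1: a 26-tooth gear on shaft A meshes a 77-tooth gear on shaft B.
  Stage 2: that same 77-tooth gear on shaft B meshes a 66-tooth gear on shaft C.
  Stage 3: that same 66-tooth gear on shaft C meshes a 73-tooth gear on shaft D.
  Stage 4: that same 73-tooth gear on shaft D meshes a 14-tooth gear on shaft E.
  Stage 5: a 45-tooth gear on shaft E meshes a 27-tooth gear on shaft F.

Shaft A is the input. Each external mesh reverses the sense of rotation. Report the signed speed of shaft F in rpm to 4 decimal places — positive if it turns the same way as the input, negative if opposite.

Stage 1 [26T→77T]: ω = 2788.0000×26/77 = 941.4026 rpm, dir flips to −; running = −941.4026
Stage 2 [77T→66T]: ω = 941.4026×77/66 = 1098.3030 rpm, dir flips to +; running = +1098.3030
Stage 3 [66T→73T]: ω = 1098.3030×66/73 = 992.9863 rpm, dir flips to −; running = −992.9863
Stage 4 [73T→14T]: ω = 992.9863×73/14 = 5177.7143 rpm, dir flips to +; running = +5177.7143
Stage 5 [45T→27T]: ω = 5177.7143×45/27 = 8629.5238 rpm, dir flips to −; running = −8629.5238

-8629.5238 rpm (opposite to input, |ω| = 8629.5238 rpm)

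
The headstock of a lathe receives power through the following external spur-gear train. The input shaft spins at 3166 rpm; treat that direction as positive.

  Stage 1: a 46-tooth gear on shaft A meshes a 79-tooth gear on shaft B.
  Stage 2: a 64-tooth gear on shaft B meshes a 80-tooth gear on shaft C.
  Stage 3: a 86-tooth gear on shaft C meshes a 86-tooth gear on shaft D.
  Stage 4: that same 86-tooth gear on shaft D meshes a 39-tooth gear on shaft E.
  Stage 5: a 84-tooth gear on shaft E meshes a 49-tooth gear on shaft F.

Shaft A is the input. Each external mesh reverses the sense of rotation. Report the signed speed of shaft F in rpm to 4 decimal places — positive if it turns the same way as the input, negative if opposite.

-5575.0490 rpm (opposite to input, |ω| = 5575.0490 rpm)

Stage 1 [46T→79T]: ω = 3166.0000×46/79 = 1843.4937 rpm, dir flips to −; running = −1843.4937
Stage 2 [64T→80T]: ω = 1843.4937×64/80 = 1474.7949 rpm, dir flips to +; running = +1474.7949
Stage 3 [86T→86T]: ω = 1474.7949×86/86 = 1474.7949 rpm, dir flips to −; running = −1474.7949
Stage 4 [86T→39T]: ω = 1474.7949×86/39 = 3252.1119 rpm, dir flips to +; running = +3252.1119
Stage 5 [84T→49T]: ω = 3252.1119×84/49 = 5575.0490 rpm, dir flips to −; running = −5575.0490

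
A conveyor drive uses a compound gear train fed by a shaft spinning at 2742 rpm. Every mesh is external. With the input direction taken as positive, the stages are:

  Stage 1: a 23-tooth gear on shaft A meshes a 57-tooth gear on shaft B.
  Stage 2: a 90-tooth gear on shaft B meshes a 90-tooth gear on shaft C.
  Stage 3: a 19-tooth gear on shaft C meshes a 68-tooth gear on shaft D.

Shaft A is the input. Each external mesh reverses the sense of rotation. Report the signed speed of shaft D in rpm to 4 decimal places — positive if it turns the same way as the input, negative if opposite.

-309.1471 rpm (opposite to input, |ω| = 309.1471 rpm)

Stage 1 [23T→57T]: ω = 2742.0000×23/57 = 1106.4211 rpm, dir flips to −; running = −1106.4211
Stage 2 [90T→90T]: ω = 1106.4211×90/90 = 1106.4211 rpm, dir flips to +; running = +1106.4211
Stage 3 [19T→68T]: ω = 1106.4211×19/68 = 309.1471 rpm, dir flips to −; running = −309.1471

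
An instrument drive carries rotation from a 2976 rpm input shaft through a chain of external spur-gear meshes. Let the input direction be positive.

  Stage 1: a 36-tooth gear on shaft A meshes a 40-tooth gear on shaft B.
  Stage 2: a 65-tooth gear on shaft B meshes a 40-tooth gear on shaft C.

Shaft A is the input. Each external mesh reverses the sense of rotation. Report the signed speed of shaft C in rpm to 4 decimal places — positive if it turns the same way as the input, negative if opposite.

+4352.4000 rpm (same as input, |ω| = 4352.4000 rpm)

Stage 1 [36T→40T]: ω = 2976.0000×36/40 = 2678.4000 rpm, dir flips to −; running = −2678.4000
Stage 2 [65T→40T]: ω = 2678.4000×65/40 = 4352.4000 rpm, dir flips to +; running = +4352.4000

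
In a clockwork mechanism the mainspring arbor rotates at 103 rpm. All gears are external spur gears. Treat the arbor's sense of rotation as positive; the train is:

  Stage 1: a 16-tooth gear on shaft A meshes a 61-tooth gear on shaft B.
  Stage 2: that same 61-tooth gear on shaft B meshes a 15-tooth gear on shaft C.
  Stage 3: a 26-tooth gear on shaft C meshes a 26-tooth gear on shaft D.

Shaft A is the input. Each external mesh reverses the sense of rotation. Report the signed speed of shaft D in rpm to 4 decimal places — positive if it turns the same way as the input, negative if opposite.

-109.8667 rpm (opposite to input, |ω| = 109.8667 rpm)

Stage 1 [16T→61T]: ω = 103.0000×16/61 = 27.0164 rpm, dir flips to −; running = −27.0164
Stage 2 [61T→15T]: ω = 27.0164×61/15 = 109.8667 rpm, dir flips to +; running = +109.8667
Stage 3 [26T→26T]: ω = 109.8667×26/26 = 109.8667 rpm, dir flips to −; running = −109.8667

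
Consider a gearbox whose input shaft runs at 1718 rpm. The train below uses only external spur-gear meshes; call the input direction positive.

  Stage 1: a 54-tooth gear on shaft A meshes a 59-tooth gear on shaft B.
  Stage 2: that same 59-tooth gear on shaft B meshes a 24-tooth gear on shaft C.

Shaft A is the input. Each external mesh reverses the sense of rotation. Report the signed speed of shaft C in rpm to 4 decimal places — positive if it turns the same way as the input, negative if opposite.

+3865.5000 rpm (same as input, |ω| = 3865.5000 rpm)

Stage 1 [54T→59T]: ω = 1718.0000×54/59 = 1572.4068 rpm, dir flips to −; running = −1572.4068
Stage 2 [59T→24T]: ω = 1572.4068×59/24 = 3865.5000 rpm, dir flips to +; running = +3865.5000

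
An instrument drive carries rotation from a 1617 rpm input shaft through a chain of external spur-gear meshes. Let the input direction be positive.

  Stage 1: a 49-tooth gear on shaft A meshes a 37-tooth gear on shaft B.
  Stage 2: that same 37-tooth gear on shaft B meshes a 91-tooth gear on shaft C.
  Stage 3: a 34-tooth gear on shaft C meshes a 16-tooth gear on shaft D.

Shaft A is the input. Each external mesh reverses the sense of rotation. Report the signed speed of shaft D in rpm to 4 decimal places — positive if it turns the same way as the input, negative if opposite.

Stage 1 [49T→37T]: ω = 1617.0000×49/37 = 2141.4324 rpm, dir flips to −; running = −2141.4324
Stage 2 [37T→91T]: ω = 2141.4324×37/91 = 870.6923 rpm, dir flips to +; running = +870.6923
Stage 3 [34T→16T]: ω = 870.6923×34/16 = 1850.2212 rpm, dir flips to −; running = −1850.2212

-1850.2212 rpm (opposite to input, |ω| = 1850.2212 rpm)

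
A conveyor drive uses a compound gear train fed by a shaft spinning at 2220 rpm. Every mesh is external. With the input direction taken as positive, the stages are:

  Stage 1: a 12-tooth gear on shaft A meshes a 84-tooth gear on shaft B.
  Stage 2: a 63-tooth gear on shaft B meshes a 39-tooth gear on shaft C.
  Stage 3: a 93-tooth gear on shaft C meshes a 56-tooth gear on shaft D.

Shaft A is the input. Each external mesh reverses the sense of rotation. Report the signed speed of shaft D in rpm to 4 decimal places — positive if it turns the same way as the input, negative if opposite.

-850.7967 rpm (opposite to input, |ω| = 850.7967 rpm)

Stage 1 [12T→84T]: ω = 2220.0000×12/84 = 317.1429 rpm, dir flips to −; running = −317.1429
Stage 2 [63T→39T]: ω = 317.1429×63/39 = 512.3077 rpm, dir flips to +; running = +512.3077
Stage 3 [93T→56T]: ω = 512.3077×93/56 = 850.7967 rpm, dir flips to −; running = −850.7967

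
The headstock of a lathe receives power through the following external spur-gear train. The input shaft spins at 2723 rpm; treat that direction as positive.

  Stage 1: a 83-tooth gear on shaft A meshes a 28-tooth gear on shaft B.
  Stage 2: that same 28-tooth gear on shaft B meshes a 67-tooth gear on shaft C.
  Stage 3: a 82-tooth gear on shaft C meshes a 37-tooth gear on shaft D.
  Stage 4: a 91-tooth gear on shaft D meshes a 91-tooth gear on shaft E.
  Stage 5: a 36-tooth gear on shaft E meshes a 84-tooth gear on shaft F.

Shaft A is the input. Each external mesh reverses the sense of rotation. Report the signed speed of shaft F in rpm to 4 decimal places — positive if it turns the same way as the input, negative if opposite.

-3203.9540 rpm (opposite to input, |ω| = 3203.9540 rpm)

Stage 1 [83T→28T]: ω = 2723.0000×83/28 = 8071.7500 rpm, dir flips to −; running = −8071.7500
Stage 2 [28T→67T]: ω = 8071.7500×28/67 = 3373.2687 rpm, dir flips to +; running = +3373.2687
Stage 3 [82T→37T]: ω = 3373.2687×82/37 = 7475.8927 rpm, dir flips to −; running = −7475.8927
Stage 4 [91T→91T]: ω = 7475.8927×91/91 = 7475.8927 rpm, dir flips to +; running = +7475.8927
Stage 5 [36T→84T]: ω = 7475.8927×36/84 = 3203.9540 rpm, dir flips to −; running = −3203.9540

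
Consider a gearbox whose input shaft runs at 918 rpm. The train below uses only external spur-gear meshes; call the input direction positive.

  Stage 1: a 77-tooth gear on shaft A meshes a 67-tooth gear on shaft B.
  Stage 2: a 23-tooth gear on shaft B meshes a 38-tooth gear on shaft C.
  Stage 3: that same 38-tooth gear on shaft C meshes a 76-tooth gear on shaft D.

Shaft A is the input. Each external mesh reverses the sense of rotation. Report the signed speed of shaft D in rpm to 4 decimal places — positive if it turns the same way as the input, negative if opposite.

-319.2808 rpm (opposite to input, |ω| = 319.2808 rpm)

Stage 1 [77T→67T]: ω = 918.0000×77/67 = 1055.0149 rpm, dir flips to −; running = −1055.0149
Stage 2 [23T→38T]: ω = 1055.0149×23/38 = 638.5617 rpm, dir flips to +; running = +638.5617
Stage 3 [38T→76T]: ω = 638.5617×38/76 = 319.2808 rpm, dir flips to −; running = −319.2808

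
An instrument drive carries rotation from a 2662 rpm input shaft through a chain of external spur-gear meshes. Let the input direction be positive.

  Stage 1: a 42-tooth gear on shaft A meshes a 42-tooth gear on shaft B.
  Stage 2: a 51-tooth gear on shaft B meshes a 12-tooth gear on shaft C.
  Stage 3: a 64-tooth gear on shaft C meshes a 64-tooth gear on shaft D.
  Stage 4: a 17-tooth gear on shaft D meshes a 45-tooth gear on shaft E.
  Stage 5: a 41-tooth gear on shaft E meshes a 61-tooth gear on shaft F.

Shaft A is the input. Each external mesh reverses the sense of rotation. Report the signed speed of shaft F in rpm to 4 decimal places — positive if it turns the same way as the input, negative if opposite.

Stage 1 [42T→42T]: ω = 2662.0000×42/42 = 2662.0000 rpm, dir flips to −; running = −2662.0000
Stage 2 [51T→12T]: ω = 2662.0000×51/12 = 11313.5000 rpm, dir flips to +; running = +11313.5000
Stage 3 [64T→64T]: ω = 11313.5000×64/64 = 11313.5000 rpm, dir flips to −; running = −11313.5000
Stage 4 [17T→45T]: ω = 11313.5000×17/45 = 4273.9889 rpm, dir flips to +; running = +4273.9889
Stage 5 [41T→61T]: ω = 4273.9889×41/61 = 2872.6811 rpm, dir flips to −; running = −2872.6811

-2872.6811 rpm (opposite to input, |ω| = 2872.6811 rpm)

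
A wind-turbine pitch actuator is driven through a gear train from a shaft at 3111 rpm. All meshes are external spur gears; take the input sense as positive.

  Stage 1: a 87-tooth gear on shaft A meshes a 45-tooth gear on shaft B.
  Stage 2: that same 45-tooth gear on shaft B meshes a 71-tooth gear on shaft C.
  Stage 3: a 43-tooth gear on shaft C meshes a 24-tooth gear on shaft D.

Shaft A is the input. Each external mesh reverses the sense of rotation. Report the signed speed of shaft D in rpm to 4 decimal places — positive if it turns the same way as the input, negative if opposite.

Stage 1 [87T→45T]: ω = 3111.0000×87/45 = 6014.6000 rpm, dir flips to −; running = −6014.6000
Stage 2 [45T→71T]: ω = 6014.6000×45/71 = 3812.0704 rpm, dir flips to +; running = +3812.0704
Stage 3 [43T→24T]: ω = 3812.0704×43/24 = 6829.9595 rpm, dir flips to −; running = −6829.9595

-6829.9595 rpm (opposite to input, |ω| = 6829.9595 rpm)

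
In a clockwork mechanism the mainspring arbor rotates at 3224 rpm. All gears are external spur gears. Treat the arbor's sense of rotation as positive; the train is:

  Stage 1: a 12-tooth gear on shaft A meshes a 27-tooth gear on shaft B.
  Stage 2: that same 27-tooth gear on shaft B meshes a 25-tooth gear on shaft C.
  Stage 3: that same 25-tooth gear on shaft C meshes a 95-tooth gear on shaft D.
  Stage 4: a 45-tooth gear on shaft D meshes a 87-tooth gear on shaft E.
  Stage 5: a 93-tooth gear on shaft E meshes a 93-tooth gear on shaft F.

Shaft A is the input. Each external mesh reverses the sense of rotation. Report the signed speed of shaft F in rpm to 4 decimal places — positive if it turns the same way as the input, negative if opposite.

-210.6425 rpm (opposite to input, |ω| = 210.6425 rpm)

Stage 1 [12T→27T]: ω = 3224.0000×12/27 = 1432.8889 rpm, dir flips to −; running = −1432.8889
Stage 2 [27T→25T]: ω = 1432.8889×27/25 = 1547.5200 rpm, dir flips to +; running = +1547.5200
Stage 3 [25T→95T]: ω = 1547.5200×25/95 = 407.2421 rpm, dir flips to −; running = −407.2421
Stage 4 [45T→87T]: ω = 407.2421×45/87 = 210.6425 rpm, dir flips to +; running = +210.6425
Stage 5 [93T→93T]: ω = 210.6425×93/93 = 210.6425 rpm, dir flips to −; running = −210.6425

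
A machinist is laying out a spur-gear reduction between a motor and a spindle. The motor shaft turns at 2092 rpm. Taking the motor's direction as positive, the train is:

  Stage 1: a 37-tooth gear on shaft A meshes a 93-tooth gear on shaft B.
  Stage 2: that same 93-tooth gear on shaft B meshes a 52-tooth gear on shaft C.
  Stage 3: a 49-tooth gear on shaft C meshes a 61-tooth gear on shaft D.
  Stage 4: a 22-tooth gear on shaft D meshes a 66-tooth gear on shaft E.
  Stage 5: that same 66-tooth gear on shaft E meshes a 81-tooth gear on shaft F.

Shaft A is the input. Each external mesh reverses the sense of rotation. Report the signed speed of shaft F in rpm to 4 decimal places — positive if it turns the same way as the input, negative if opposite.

-324.7611 rpm (opposite to input, |ω| = 324.7611 rpm)

Stage 1 [37T→93T]: ω = 2092.0000×37/93 = 832.3011 rpm, dir flips to −; running = −832.3011
Stage 2 [93T→52T]: ω = 832.3011×93/52 = 1488.5385 rpm, dir flips to +; running = +1488.5385
Stage 3 [49T→61T]: ω = 1488.5385×49/61 = 1195.7112 rpm, dir flips to −; running = −1195.7112
Stage 4 [22T→66T]: ω = 1195.7112×22/66 = 398.5704 rpm, dir flips to +; running = +398.5704
Stage 5 [66T→81T]: ω = 398.5704×66/81 = 324.7611 rpm, dir flips to −; running = −324.7611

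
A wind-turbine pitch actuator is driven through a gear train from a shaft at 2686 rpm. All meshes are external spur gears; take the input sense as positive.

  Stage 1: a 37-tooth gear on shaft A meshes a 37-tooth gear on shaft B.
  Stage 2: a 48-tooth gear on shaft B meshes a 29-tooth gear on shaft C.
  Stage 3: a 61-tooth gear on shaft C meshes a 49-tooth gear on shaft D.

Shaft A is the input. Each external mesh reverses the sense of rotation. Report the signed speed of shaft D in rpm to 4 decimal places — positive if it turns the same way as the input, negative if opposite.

-5534.5588 rpm (opposite to input, |ω| = 5534.5588 rpm)

Stage 1 [37T→37T]: ω = 2686.0000×37/37 = 2686.0000 rpm, dir flips to −; running = −2686.0000
Stage 2 [48T→29T]: ω = 2686.0000×48/29 = 4445.7931 rpm, dir flips to +; running = +4445.7931
Stage 3 [61T→49T]: ω = 4445.7931×61/49 = 5534.5588 rpm, dir flips to −; running = −5534.5588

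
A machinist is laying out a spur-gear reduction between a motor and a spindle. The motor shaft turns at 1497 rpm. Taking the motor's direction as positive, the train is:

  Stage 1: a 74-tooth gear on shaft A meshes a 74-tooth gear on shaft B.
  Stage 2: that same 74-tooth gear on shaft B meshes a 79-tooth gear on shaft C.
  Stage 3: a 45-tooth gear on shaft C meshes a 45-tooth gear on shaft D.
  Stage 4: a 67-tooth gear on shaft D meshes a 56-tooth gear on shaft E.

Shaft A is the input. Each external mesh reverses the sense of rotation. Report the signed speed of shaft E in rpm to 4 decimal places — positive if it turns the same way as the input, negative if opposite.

+1677.6958 rpm (same as input, |ω| = 1677.6958 rpm)

Stage 1 [74T→74T]: ω = 1497.0000×74/74 = 1497.0000 rpm, dir flips to −; running = −1497.0000
Stage 2 [74T→79T]: ω = 1497.0000×74/79 = 1402.2532 rpm, dir flips to +; running = +1402.2532
Stage 3 [45T→45T]: ω = 1402.2532×45/45 = 1402.2532 rpm, dir flips to −; running = −1402.2532
Stage 4 [67T→56T]: ω = 1402.2532×67/56 = 1677.6958 rpm, dir flips to +; running = +1677.6958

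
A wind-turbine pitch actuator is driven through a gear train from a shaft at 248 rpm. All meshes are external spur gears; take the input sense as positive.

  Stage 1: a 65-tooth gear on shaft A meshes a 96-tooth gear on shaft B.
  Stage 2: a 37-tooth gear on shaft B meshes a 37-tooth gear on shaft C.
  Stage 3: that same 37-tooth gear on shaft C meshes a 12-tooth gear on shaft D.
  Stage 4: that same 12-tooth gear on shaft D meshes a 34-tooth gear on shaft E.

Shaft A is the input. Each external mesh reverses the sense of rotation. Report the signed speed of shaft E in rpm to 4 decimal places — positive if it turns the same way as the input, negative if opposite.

+182.7328 rpm (same as input, |ω| = 182.7328 rpm)

Stage 1 [65T→96T]: ω = 248.0000×65/96 = 167.9167 rpm, dir flips to −; running = −167.9167
Stage 2 [37T→37T]: ω = 167.9167×37/37 = 167.9167 rpm, dir flips to +; running = +167.9167
Stage 3 [37T→12T]: ω = 167.9167×37/12 = 517.7431 rpm, dir flips to −; running = −517.7431
Stage 4 [12T→34T]: ω = 517.7431×12/34 = 182.7328 rpm, dir flips to +; running = +182.7328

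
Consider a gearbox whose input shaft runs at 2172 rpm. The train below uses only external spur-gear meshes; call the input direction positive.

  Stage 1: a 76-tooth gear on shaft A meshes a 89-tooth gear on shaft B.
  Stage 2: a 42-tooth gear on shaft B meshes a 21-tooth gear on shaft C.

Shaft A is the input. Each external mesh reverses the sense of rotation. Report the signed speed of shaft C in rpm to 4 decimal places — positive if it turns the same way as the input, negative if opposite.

Stage 1 [76T→89T]: ω = 2172.0000×76/89 = 1854.7416 rpm, dir flips to −; running = −1854.7416
Stage 2 [42T→21T]: ω = 1854.7416×42/21 = 3709.4831 rpm, dir flips to +; running = +3709.4831

+3709.4831 rpm (same as input, |ω| = 3709.4831 rpm)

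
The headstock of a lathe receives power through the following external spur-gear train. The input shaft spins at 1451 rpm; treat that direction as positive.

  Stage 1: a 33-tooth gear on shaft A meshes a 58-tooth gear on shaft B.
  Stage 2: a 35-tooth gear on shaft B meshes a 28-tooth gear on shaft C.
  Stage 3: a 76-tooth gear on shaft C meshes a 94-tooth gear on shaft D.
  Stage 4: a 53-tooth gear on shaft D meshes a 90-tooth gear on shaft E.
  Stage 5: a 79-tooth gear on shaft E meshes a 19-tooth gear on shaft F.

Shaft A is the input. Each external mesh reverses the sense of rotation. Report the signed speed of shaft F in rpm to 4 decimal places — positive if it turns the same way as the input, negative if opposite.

-2042.9416 rpm (opposite to input, |ω| = 2042.9416 rpm)

Stage 1 [33T→58T]: ω = 1451.0000×33/58 = 825.5690 rpm, dir flips to −; running = −825.5690
Stage 2 [35T→28T]: ω = 825.5690×35/28 = 1031.9612 rpm, dir flips to +; running = +1031.9612
Stage 3 [76T→94T]: ω = 1031.9612×76/94 = 834.3516 rpm, dir flips to −; running = −834.3516
Stage 4 [53T→90T]: ω = 834.3516×53/90 = 491.3404 rpm, dir flips to +; running = +491.3404
Stage 5 [79T→19T]: ω = 491.3404×79/19 = 2042.9416 rpm, dir flips to −; running = −2042.9416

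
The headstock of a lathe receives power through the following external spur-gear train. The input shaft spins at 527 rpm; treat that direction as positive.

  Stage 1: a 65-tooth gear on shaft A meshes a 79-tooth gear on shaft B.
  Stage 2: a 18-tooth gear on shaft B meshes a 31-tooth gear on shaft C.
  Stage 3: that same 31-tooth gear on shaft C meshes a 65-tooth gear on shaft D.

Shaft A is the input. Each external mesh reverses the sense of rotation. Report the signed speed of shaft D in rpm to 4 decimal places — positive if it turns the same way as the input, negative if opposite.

-120.0759 rpm (opposite to input, |ω| = 120.0759 rpm)

Stage 1 [65T→79T]: ω = 527.0000×65/79 = 433.6076 rpm, dir flips to −; running = −433.6076
Stage 2 [18T→31T]: ω = 433.6076×18/31 = 251.7722 rpm, dir flips to +; running = +251.7722
Stage 3 [31T→65T]: ω = 251.7722×31/65 = 120.0759 rpm, dir flips to −; running = −120.0759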